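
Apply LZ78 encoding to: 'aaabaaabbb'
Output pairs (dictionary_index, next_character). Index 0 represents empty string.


LZ78 encoding steps:
Dictionary: {0: ''}
Step 1: w='' (idx 0), next='a' -> output (0, 'a'), add 'a' as idx 1
Step 2: w='a' (idx 1), next='a' -> output (1, 'a'), add 'aa' as idx 2
Step 3: w='' (idx 0), next='b' -> output (0, 'b'), add 'b' as idx 3
Step 4: w='aa' (idx 2), next='a' -> output (2, 'a'), add 'aaa' as idx 4
Step 5: w='b' (idx 3), next='b' -> output (3, 'b'), add 'bb' as idx 5
Step 6: w='b' (idx 3), end of input -> output (3, '')


Encoded: [(0, 'a'), (1, 'a'), (0, 'b'), (2, 'a'), (3, 'b'), (3, '')]


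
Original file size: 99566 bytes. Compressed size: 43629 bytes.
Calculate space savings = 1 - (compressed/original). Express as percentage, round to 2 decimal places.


ratio = compressed/original = 43629/99566 = 0.438192
savings = 1 - ratio = 1 - 0.438192 = 0.561808
as a percentage: 0.561808 * 100 = 56.18%

Space savings = 1 - 43629/99566 = 56.18%


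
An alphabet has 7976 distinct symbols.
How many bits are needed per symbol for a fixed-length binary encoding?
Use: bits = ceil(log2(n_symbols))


log2(7976) = 12.9614
Bracket: 2^12 = 4096 < 7976 <= 2^13 = 8192
So ceil(log2(7976)) = 13

bits = ceil(log2(7976)) = ceil(12.9614) = 13 bits


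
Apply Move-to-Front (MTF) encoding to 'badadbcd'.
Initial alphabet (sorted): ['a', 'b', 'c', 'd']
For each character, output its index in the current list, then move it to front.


MTF encoding:
'b': index 1 in ['a', 'b', 'c', 'd'] -> ['b', 'a', 'c', 'd']
'a': index 1 in ['b', 'a', 'c', 'd'] -> ['a', 'b', 'c', 'd']
'd': index 3 in ['a', 'b', 'c', 'd'] -> ['d', 'a', 'b', 'c']
'a': index 1 in ['d', 'a', 'b', 'c'] -> ['a', 'd', 'b', 'c']
'd': index 1 in ['a', 'd', 'b', 'c'] -> ['d', 'a', 'b', 'c']
'b': index 2 in ['d', 'a', 'b', 'c'] -> ['b', 'd', 'a', 'c']
'c': index 3 in ['b', 'd', 'a', 'c'] -> ['c', 'b', 'd', 'a']
'd': index 2 in ['c', 'b', 'd', 'a'] -> ['d', 'c', 'b', 'a']


Output: [1, 1, 3, 1, 1, 2, 3, 2]


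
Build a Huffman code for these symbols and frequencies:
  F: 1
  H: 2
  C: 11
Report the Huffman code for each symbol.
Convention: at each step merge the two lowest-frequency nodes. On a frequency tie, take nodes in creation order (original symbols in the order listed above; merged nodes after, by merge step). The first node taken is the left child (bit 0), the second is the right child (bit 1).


Huffman tree construction:
Step 1: Merge F(1) + H(2) = 3
Step 2: Merge (F+H)(3) + C(11) = 14
Read each symbol's code off the tree from the root (left child = 0, right child = 1).

Codes:
  F: 00 (length 2)
  H: 01 (length 2)
  C: 1 (length 1)
Average code length: 17/14 = 1.2143 bits/symbol


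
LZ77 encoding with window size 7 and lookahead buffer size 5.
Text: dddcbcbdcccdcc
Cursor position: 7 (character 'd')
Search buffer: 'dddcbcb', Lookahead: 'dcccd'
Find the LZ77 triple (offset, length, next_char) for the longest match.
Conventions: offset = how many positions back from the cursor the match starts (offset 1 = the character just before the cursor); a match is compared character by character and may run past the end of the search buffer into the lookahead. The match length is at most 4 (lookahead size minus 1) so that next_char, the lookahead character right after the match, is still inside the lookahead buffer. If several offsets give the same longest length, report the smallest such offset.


Try each offset into the search buffer:
  offset=1 (pos 6, char 'b'): match length 0
  offset=2 (pos 5, char 'c'): match length 0
  offset=3 (pos 4, char 'b'): match length 0
  offset=4 (pos 3, char 'c'): match length 0
  offset=5 (pos 2, char 'd'): match length 2
  offset=6 (pos 1, char 'd'): match length 1
  offset=7 (pos 0, char 'd'): match length 1
Longest match has length 2 at offset 5.
next_char = character at position 7 + 2 = 9 -> 'c'

Best match: offset=5, length=2 (matching 'dc' starting at position 2)
LZ77 triple: (5, 2, 'c')


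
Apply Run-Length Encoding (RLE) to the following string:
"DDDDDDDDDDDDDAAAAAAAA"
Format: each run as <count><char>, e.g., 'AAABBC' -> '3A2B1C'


Scanning runs left to right:
  i=0: run of 'D' x 13 -> '13D'
  i=13: run of 'A' x 8 -> '8A'

RLE = 13D8A


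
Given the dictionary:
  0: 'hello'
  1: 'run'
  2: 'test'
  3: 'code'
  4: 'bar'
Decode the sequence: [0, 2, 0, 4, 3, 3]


Look up each index in the dictionary:
  0 -> 'hello'
  2 -> 'test'
  0 -> 'hello'
  4 -> 'bar'
  3 -> 'code'
  3 -> 'code'

Decoded: "hello test hello bar code code"


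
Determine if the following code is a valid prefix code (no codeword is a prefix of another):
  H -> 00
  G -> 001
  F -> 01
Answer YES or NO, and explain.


Checking each pair (does one codeword prefix another?):
  H='00' vs G='001': prefix -- VIOLATION

NO -- this is NOT a valid prefix code. H (00) is a prefix of G (001).


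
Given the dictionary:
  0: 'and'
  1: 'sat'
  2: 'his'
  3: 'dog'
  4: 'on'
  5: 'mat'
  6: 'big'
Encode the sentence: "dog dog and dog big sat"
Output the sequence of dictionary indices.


Look up each word in the dictionary:
  'dog' -> 3
  'dog' -> 3
  'and' -> 0
  'dog' -> 3
  'big' -> 6
  'sat' -> 1

Encoded: [3, 3, 0, 3, 6, 1]


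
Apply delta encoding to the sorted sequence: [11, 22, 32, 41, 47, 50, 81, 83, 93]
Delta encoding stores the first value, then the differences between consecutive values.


First value: 11
Deltas:
  22 - 11 = 11
  32 - 22 = 10
  41 - 32 = 9
  47 - 41 = 6
  50 - 47 = 3
  81 - 50 = 31
  83 - 81 = 2
  93 - 83 = 10


Delta encoded: [11, 11, 10, 9, 6, 3, 31, 2, 10]


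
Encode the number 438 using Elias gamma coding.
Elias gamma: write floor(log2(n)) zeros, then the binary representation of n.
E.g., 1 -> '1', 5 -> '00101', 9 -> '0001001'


num_bits = floor(log2(438)) + 1 = 9
leading_zeros = num_bits - 1 = 8
binary(438) = 110110110

Elias gamma(438) = '00000000' + '110110110' = 00000000110110110 (17 bits)


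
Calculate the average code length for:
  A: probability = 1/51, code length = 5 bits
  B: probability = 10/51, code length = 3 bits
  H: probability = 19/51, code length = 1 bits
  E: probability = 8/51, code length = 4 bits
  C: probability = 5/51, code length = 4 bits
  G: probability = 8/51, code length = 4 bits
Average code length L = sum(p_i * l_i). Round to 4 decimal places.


Weighted contributions p_i * l_i:
  A: (1/51) * 5 = 5/51
  B: (10/51) * 3 = 30/51
  H: (19/51) * 1 = 19/51
  E: (8/51) * 4 = 32/51
  C: (5/51) * 4 = 20/51
  G: (8/51) * 4 = 32/51
Sum = (5 + 30 + 19 + 32 + 20 + 32)/51 = 138/51

L = 138/51 = 2.7059 bits/symbol


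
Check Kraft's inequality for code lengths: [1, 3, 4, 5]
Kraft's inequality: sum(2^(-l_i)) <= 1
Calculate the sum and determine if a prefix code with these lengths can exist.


Sum = 2^(-1) + 2^(-3) + 2^(-4) + 2^(-5)
    = 0.5 + 0.125 + 0.0625 + 0.03125
    = 23/32 = 0.71875
Since 0.71875 <= 1, Kraft's inequality IS satisfied.
A prefix code with these lengths CAN exist.

Kraft sum = 0.71875. Satisfied.


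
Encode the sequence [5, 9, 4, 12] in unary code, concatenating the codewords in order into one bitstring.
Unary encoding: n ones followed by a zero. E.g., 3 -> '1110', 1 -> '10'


Encode each number as n ones followed by a terminating 0:
  5 -> 111110 (6 bits)
  9 -> 1111111110 (10 bits)
  4 -> 11110 (5 bits)
  12 -> 1111111111110 (13 bits)
Total length = 6 + 10 + 5 + 13 = 34 bits.

Unary([5, 9, 4, 12]) = 1111101111111110111101111111111110 (34 bits)


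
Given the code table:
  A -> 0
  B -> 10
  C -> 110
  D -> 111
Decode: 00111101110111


Decoding:
0 -> A
0 -> A
111 -> D
10 -> B
111 -> D
0 -> A
111 -> D


Result: AADBDAD


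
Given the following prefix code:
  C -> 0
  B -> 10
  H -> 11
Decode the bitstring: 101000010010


Decoding step by step:
Bits 10 -> B
Bits 10 -> B
Bits 0 -> C
Bits 0 -> C
Bits 0 -> C
Bits 10 -> B
Bits 0 -> C
Bits 10 -> B


Decoded message: BBCCCBCB


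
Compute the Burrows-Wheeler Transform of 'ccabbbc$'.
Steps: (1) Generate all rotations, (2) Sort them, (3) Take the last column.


Rotations (sorted):
  0: $ccabbbc -> last char: c
  1: abbbc$cc -> last char: c
  2: bbbc$cca -> last char: a
  3: bbc$ccab -> last char: b
  4: bc$ccabb -> last char: b
  5: c$ccabbb -> last char: b
  6: cabbbc$c -> last char: c
  7: ccabbbc$ -> last char: $


BWT = ccabbbc$


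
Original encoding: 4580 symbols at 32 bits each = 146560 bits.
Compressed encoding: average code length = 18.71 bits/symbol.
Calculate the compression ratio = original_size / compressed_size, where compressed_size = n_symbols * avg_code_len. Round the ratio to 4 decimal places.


original_size = n_symbols * orig_bits = 4580 * 32 = 146560 bits
compressed_size = n_symbols * avg_code_len = 4580 * 18.71 = 85691.8 bits
ratio = original_size / compressed_size = 146560 / 85691.8 = 1.7103

Compression ratio = 1.7103


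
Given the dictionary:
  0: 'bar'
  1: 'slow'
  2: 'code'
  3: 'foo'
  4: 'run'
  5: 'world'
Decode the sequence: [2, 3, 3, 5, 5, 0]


Look up each index in the dictionary:
  2 -> 'code'
  3 -> 'foo'
  3 -> 'foo'
  5 -> 'world'
  5 -> 'world'
  0 -> 'bar'

Decoded: "code foo foo world world bar"


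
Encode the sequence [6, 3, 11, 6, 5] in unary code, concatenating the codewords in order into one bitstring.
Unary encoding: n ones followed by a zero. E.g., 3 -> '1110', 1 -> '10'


Encode each number as n ones followed by a terminating 0:
  6 -> 1111110 (7 bits)
  3 -> 1110 (4 bits)
  11 -> 111111111110 (12 bits)
  6 -> 1111110 (7 bits)
  5 -> 111110 (6 bits)
Total length = 7 + 4 + 12 + 7 + 6 = 36 bits.

Unary([6, 3, 11, 6, 5]) = 111111011101111111111101111110111110 (36 bits)


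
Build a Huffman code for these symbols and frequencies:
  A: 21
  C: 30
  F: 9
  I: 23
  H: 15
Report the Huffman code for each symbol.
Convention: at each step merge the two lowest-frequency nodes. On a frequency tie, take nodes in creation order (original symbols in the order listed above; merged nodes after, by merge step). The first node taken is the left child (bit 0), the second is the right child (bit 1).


Huffman tree construction:
Step 1: Merge F(9) + H(15) = 24
Step 2: Merge A(21) + I(23) = 44
Step 3: Merge (F+H)(24) + C(30) = 54
Step 4: Merge (A+I)(44) + ((F+H)+C)(54) = 98
Read each symbol's code off the tree from the root (left child = 0, right child = 1).

Codes:
  A: 00 (length 2)
  C: 11 (length 2)
  F: 100 (length 3)
  I: 01 (length 2)
  H: 101 (length 3)
Average code length: 220/98 = 2.2449 bits/symbol


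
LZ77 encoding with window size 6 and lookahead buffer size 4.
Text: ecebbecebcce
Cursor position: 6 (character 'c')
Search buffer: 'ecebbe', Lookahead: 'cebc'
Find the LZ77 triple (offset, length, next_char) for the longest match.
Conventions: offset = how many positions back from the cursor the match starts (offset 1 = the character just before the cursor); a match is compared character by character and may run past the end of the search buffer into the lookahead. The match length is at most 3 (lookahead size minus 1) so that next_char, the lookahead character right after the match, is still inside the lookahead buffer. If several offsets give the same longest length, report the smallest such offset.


Try each offset into the search buffer:
  offset=1 (pos 5, char 'e'): match length 0
  offset=2 (pos 4, char 'b'): match length 0
  offset=3 (pos 3, char 'b'): match length 0
  offset=4 (pos 2, char 'e'): match length 0
  offset=5 (pos 1, char 'c'): match length 3
  offset=6 (pos 0, char 'e'): match length 0
Longest match has length 3 at offset 5.
next_char = character at position 6 + 3 = 9 -> 'c'

Best match: offset=5, length=3 (matching 'ceb' starting at position 1)
LZ77 triple: (5, 3, 'c')


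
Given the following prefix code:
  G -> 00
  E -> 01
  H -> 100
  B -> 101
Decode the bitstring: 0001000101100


Decoding step by step:
Bits 00 -> G
Bits 01 -> E
Bits 00 -> G
Bits 01 -> E
Bits 01 -> E
Bits 100 -> H


Decoded message: GEGEEH


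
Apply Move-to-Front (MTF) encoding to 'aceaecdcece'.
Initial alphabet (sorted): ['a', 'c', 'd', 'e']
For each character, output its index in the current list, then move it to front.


MTF encoding:
'a': index 0 in ['a', 'c', 'd', 'e'] -> ['a', 'c', 'd', 'e']
'c': index 1 in ['a', 'c', 'd', 'e'] -> ['c', 'a', 'd', 'e']
'e': index 3 in ['c', 'a', 'd', 'e'] -> ['e', 'c', 'a', 'd']
'a': index 2 in ['e', 'c', 'a', 'd'] -> ['a', 'e', 'c', 'd']
'e': index 1 in ['a', 'e', 'c', 'd'] -> ['e', 'a', 'c', 'd']
'c': index 2 in ['e', 'a', 'c', 'd'] -> ['c', 'e', 'a', 'd']
'd': index 3 in ['c', 'e', 'a', 'd'] -> ['d', 'c', 'e', 'a']
'c': index 1 in ['d', 'c', 'e', 'a'] -> ['c', 'd', 'e', 'a']
'e': index 2 in ['c', 'd', 'e', 'a'] -> ['e', 'c', 'd', 'a']
'c': index 1 in ['e', 'c', 'd', 'a'] -> ['c', 'e', 'd', 'a']
'e': index 1 in ['c', 'e', 'd', 'a'] -> ['e', 'c', 'd', 'a']


Output: [0, 1, 3, 2, 1, 2, 3, 1, 2, 1, 1]


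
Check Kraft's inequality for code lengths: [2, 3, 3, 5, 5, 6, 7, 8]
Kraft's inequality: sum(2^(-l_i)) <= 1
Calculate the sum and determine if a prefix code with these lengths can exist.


Sum = 2^(-2) + 2^(-3) + 2^(-3) + 2^(-5) + 2^(-5) + 2^(-6) + 2^(-7) + 2^(-8)
    = 0.25 + 0.125 + 0.125 + 0.03125 + 0.03125 + 0.015625 + 0.0078125 + 0.00390625
    = 151/256 = 0.58984375
Since 0.58984375 <= 1, Kraft's inequality IS satisfied.
A prefix code with these lengths CAN exist.

Kraft sum = 0.58984375. Satisfied.


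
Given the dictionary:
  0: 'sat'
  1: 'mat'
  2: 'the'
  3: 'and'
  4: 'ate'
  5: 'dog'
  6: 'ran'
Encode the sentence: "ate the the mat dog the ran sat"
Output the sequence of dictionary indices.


Look up each word in the dictionary:
  'ate' -> 4
  'the' -> 2
  'the' -> 2
  'mat' -> 1
  'dog' -> 5
  'the' -> 2
  'ran' -> 6
  'sat' -> 0

Encoded: [4, 2, 2, 1, 5, 2, 6, 0]


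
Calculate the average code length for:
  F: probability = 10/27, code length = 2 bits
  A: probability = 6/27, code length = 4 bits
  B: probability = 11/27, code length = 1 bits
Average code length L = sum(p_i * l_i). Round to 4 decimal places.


Weighted contributions p_i * l_i:
  F: (10/27) * 2 = 20/27
  A: (6/27) * 4 = 24/27
  B: (11/27) * 1 = 11/27
Sum = (20 + 24 + 11)/27 = 55/27

L = 55/27 = 2.0370 bits/symbol


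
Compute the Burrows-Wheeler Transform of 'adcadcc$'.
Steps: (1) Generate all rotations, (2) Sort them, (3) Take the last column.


Rotations (sorted):
  0: $adcadcc -> last char: c
  1: adcadcc$ -> last char: $
  2: adcc$adc -> last char: c
  3: c$adcadc -> last char: c
  4: cadcc$ad -> last char: d
  5: cc$adcad -> last char: d
  6: dcadcc$a -> last char: a
  7: dcc$adca -> last char: a


BWT = c$ccddaa


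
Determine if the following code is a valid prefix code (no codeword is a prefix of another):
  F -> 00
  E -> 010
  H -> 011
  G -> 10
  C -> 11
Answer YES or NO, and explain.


Checking each pair (does one codeword prefix another?):
  F='00' vs E='010': no prefix
  F='00' vs H='011': no prefix
  F='00' vs G='10': no prefix
  F='00' vs C='11': no prefix
  E='010' vs F='00': no prefix
  E='010' vs H='011': no prefix
  E='010' vs G='10': no prefix
  E='010' vs C='11': no prefix
  H='011' vs F='00': no prefix
  H='011' vs E='010': no prefix
  H='011' vs G='10': no prefix
  H='011' vs C='11': no prefix
  G='10' vs F='00': no prefix
  G='10' vs E='010': no prefix
  G='10' vs H='011': no prefix
  G='10' vs C='11': no prefix
  C='11' vs F='00': no prefix
  C='11' vs E='010': no prefix
  C='11' vs H='011': no prefix
  C='11' vs G='10': no prefix
No violation found over all pairs.

YES -- this is a valid prefix code. No codeword is a prefix of any other codeword.


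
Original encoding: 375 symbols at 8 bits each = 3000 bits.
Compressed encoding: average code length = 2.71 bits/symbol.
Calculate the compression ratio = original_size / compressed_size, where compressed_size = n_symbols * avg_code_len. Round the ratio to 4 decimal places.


original_size = n_symbols * orig_bits = 375 * 8 = 3000 bits
compressed_size = n_symbols * avg_code_len = 375 * 2.71 = 1016.25 bits
ratio = original_size / compressed_size = 3000 / 1016.25 = 2.952

Compression ratio = 2.952


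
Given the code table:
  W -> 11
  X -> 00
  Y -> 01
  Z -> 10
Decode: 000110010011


Decoding:
00 -> X
01 -> Y
10 -> Z
01 -> Y
00 -> X
11 -> W


Result: XYZYXW


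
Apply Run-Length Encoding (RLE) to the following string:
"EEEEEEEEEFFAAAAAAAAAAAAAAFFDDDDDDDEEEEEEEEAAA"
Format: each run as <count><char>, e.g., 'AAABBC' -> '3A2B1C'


Scanning runs left to right:
  i=0: run of 'E' x 9 -> '9E'
  i=9: run of 'F' x 2 -> '2F'
  i=11: run of 'A' x 14 -> '14A'
  i=25: run of 'F' x 2 -> '2F'
  i=27: run of 'D' x 7 -> '7D'
  i=34: run of 'E' x 8 -> '8E'
  i=42: run of 'A' x 3 -> '3A'

RLE = 9E2F14A2F7D8E3A


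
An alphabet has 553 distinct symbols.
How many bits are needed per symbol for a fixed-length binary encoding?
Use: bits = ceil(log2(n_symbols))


log2(553) = 9.1111
Bracket: 2^9 = 512 < 553 <= 2^10 = 1024
So ceil(log2(553)) = 10

bits = ceil(log2(553)) = ceil(9.1111) = 10 bits


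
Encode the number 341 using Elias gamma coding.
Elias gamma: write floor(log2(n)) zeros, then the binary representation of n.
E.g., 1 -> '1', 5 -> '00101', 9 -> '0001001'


num_bits = floor(log2(341)) + 1 = 9
leading_zeros = num_bits - 1 = 8
binary(341) = 101010101

Elias gamma(341) = '00000000' + '101010101' = 00000000101010101 (17 bits)


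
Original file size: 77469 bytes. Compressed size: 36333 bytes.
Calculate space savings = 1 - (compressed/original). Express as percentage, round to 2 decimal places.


ratio = compressed/original = 36333/77469 = 0.469001
savings = 1 - ratio = 1 - 0.469001 = 0.530999
as a percentage: 0.530999 * 100 = 53.1%

Space savings = 1 - 36333/77469 = 53.1%


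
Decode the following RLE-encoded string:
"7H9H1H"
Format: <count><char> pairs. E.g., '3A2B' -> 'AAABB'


Expanding each <count><char> pair:
  7H -> 'HHHHHHH'
  9H -> 'HHHHHHHHH'
  1H -> 'H'

Decoded = HHHHHHHHHHHHHHHHH


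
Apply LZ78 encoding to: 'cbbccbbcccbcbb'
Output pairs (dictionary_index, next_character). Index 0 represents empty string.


LZ78 encoding steps:
Dictionary: {0: ''}
Step 1: w='' (idx 0), next='c' -> output (0, 'c'), add 'c' as idx 1
Step 2: w='' (idx 0), next='b' -> output (0, 'b'), add 'b' as idx 2
Step 3: w='b' (idx 2), next='c' -> output (2, 'c'), add 'bc' as idx 3
Step 4: w='c' (idx 1), next='b' -> output (1, 'b'), add 'cb' as idx 4
Step 5: w='bc' (idx 3), next='c' -> output (3, 'c'), add 'bcc' as idx 5
Step 6: w='cb' (idx 4), next='c' -> output (4, 'c'), add 'cbc' as idx 6
Step 7: w='b' (idx 2), next='b' -> output (2, 'b'), add 'bb' as idx 7


Encoded: [(0, 'c'), (0, 'b'), (2, 'c'), (1, 'b'), (3, 'c'), (4, 'c'), (2, 'b')]


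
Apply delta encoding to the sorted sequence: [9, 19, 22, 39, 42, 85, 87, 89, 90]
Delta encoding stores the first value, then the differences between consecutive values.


First value: 9
Deltas:
  19 - 9 = 10
  22 - 19 = 3
  39 - 22 = 17
  42 - 39 = 3
  85 - 42 = 43
  87 - 85 = 2
  89 - 87 = 2
  90 - 89 = 1


Delta encoded: [9, 10, 3, 17, 3, 43, 2, 2, 1]


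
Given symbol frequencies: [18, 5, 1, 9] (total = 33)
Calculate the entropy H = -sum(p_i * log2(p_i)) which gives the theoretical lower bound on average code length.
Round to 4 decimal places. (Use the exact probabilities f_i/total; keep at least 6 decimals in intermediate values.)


Per-symbol terms -p_i * log2(p_i) with p_i = f_i/33:
  p = 18/33 = 0.545455: log2(p) = -0.874469, -p*log2(p) = 0.476983
  p = 5/33 = 0.151515: log2(p) = -2.722466, -p*log2(p) = 0.412495
  p = 1/33 = 0.030303: log2(p) = -5.044394, -p*log2(p) = 0.152860
  p = 9/33 = 0.272727: log2(p) = -1.874469, -p*log2(p) = 0.511219
H = 0.476983 + 0.412495 + 0.152860 + 0.511219 = 1.553557

H = 1.5536 bits/symbol


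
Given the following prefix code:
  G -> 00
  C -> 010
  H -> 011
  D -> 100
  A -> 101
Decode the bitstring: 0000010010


Decoding step by step:
Bits 00 -> G
Bits 00 -> G
Bits 010 -> C
Bits 010 -> C


Decoded message: GGCC


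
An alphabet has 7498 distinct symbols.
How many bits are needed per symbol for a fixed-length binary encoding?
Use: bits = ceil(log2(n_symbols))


log2(7498) = 12.8723
Bracket: 2^12 = 4096 < 7498 <= 2^13 = 8192
So ceil(log2(7498)) = 13

bits = ceil(log2(7498)) = ceil(12.8723) = 13 bits


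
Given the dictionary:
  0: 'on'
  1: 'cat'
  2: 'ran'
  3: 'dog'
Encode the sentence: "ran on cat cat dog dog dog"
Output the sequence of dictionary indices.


Look up each word in the dictionary:
  'ran' -> 2
  'on' -> 0
  'cat' -> 1
  'cat' -> 1
  'dog' -> 3
  'dog' -> 3
  'dog' -> 3

Encoded: [2, 0, 1, 1, 3, 3, 3]


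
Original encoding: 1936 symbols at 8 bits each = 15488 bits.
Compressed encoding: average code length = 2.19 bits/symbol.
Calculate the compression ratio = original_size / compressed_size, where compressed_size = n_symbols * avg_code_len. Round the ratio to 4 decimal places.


original_size = n_symbols * orig_bits = 1936 * 8 = 15488 bits
compressed_size = n_symbols * avg_code_len = 1936 * 2.19 = 4239.84 bits
ratio = original_size / compressed_size = 15488 / 4239.84 = 3.653

Compression ratio = 3.653


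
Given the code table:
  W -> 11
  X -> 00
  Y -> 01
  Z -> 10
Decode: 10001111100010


Decoding:
10 -> Z
00 -> X
11 -> W
11 -> W
10 -> Z
00 -> X
10 -> Z


Result: ZXWWZXZ


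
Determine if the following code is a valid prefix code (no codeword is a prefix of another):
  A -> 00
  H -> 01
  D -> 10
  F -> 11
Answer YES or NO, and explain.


Checking each pair (does one codeword prefix another?):
  A='00' vs H='01': no prefix
  A='00' vs D='10': no prefix
  A='00' vs F='11': no prefix
  H='01' vs A='00': no prefix
  H='01' vs D='10': no prefix
  H='01' vs F='11': no prefix
  D='10' vs A='00': no prefix
  D='10' vs H='01': no prefix
  D='10' vs F='11': no prefix
  F='11' vs A='00': no prefix
  F='11' vs H='01': no prefix
  F='11' vs D='10': no prefix
No violation found over all pairs.

YES -- this is a valid prefix code. No codeword is a prefix of any other codeword.


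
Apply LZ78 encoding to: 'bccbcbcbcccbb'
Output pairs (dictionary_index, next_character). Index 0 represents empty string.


LZ78 encoding steps:
Dictionary: {0: ''}
Step 1: w='' (idx 0), next='b' -> output (0, 'b'), add 'b' as idx 1
Step 2: w='' (idx 0), next='c' -> output (0, 'c'), add 'c' as idx 2
Step 3: w='c' (idx 2), next='b' -> output (2, 'b'), add 'cb' as idx 3
Step 4: w='cb' (idx 3), next='c' -> output (3, 'c'), add 'cbc' as idx 4
Step 5: w='b' (idx 1), next='c' -> output (1, 'c'), add 'bc' as idx 5
Step 6: w='c' (idx 2), next='c' -> output (2, 'c'), add 'cc' as idx 6
Step 7: w='b' (idx 1), next='b' -> output (1, 'b'), add 'bb' as idx 7


Encoded: [(0, 'b'), (0, 'c'), (2, 'b'), (3, 'c'), (1, 'c'), (2, 'c'), (1, 'b')]


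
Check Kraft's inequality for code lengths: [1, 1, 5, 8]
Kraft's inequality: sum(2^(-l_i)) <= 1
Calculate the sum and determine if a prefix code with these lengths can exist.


Sum = 2^(-1) + 2^(-1) + 2^(-5) + 2^(-8)
    = 0.5 + 0.5 + 0.03125 + 0.00390625
    = 265/256 = 1.03515625
Since 1.03515625 > 1, Kraft's inequality is NOT satisfied.
A prefix code with these lengths CANNOT exist.

Kraft sum = 1.03515625. Not satisfied.


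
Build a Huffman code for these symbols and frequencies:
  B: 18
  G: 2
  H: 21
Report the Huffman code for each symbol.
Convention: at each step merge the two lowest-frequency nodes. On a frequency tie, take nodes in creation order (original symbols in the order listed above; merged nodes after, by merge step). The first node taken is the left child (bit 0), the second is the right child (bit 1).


Huffman tree construction:
Step 1: Merge G(2) + B(18) = 20
Step 2: Merge (G+B)(20) + H(21) = 41
Read each symbol's code off the tree from the root (left child = 0, right child = 1).

Codes:
  B: 01 (length 2)
  G: 00 (length 2)
  H: 1 (length 1)
Average code length: 61/41 = 1.4878 bits/symbol


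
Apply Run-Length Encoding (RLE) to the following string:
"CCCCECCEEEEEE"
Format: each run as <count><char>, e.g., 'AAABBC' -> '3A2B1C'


Scanning runs left to right:
  i=0: run of 'C' x 4 -> '4C'
  i=4: run of 'E' x 1 -> '1E'
  i=5: run of 'C' x 2 -> '2C'
  i=7: run of 'E' x 6 -> '6E'

RLE = 4C1E2C6E


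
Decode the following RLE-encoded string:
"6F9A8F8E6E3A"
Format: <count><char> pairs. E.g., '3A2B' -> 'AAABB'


Expanding each <count><char> pair:
  6F -> 'FFFFFF'
  9A -> 'AAAAAAAAA'
  8F -> 'FFFFFFFF'
  8E -> 'EEEEEEEE'
  6E -> 'EEEEEE'
  3A -> 'AAA'

Decoded = FFFFFFAAAAAAAAAFFFFFFFFEEEEEEEEEEEEEEAAA


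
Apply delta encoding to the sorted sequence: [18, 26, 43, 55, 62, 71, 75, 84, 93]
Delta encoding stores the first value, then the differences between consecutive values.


First value: 18
Deltas:
  26 - 18 = 8
  43 - 26 = 17
  55 - 43 = 12
  62 - 55 = 7
  71 - 62 = 9
  75 - 71 = 4
  84 - 75 = 9
  93 - 84 = 9


Delta encoded: [18, 8, 17, 12, 7, 9, 4, 9, 9]


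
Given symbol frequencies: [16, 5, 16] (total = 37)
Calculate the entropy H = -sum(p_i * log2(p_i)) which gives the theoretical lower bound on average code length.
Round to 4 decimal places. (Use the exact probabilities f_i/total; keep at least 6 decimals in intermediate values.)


Per-symbol terms -p_i * log2(p_i) with p_i = f_i/37:
  p = 16/37 = 0.432432: log2(p) = -1.209453, -p*log2(p) = 0.523007
  p = 5/37 = 0.135135: log2(p) = -2.887525, -p*log2(p) = 0.390206
  p = 16/37 = 0.432432: log2(p) = -1.209453, -p*log2(p) = 0.523007
H = 0.523007 + 0.390206 + 0.523007 = 1.436220

H = 1.4362 bits/symbol


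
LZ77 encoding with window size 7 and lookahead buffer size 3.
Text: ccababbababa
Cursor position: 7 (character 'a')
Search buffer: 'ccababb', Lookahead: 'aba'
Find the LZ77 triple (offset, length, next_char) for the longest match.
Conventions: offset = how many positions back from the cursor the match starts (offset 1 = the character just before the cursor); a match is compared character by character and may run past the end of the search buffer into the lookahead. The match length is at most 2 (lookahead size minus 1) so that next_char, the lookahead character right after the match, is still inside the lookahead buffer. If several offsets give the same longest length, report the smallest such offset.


Try each offset into the search buffer:
  offset=1 (pos 6, char 'b'): match length 0
  offset=2 (pos 5, char 'b'): match length 0
  offset=3 (pos 4, char 'a'): match length 2
  offset=4 (pos 3, char 'b'): match length 0
  offset=5 (pos 2, char 'a'): match length 2
  offset=6 (pos 1, char 'c'): match length 0
  offset=7 (pos 0, char 'c'): match length 0
Longest match has length 2, found at offsets 3, 5; take the smallest, offset 3.
next_char = character at position 7 + 2 = 9 -> 'a'

Best match: offset=3, length=2 (matching 'ab' starting at position 4)
LZ77 triple: (3, 2, 'a')


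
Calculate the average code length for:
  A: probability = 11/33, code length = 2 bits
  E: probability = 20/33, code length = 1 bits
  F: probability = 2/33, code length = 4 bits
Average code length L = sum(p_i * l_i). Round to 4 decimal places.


Weighted contributions p_i * l_i:
  A: (11/33) * 2 = 22/33
  E: (20/33) * 1 = 20/33
  F: (2/33) * 4 = 8/33
Sum = (22 + 20 + 8)/33 = 50/33

L = 50/33 = 1.5152 bits/symbol


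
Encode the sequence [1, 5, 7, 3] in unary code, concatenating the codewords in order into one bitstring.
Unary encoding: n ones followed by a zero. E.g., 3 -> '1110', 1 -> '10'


Encode each number as n ones followed by a terminating 0:
  1 -> 10 (2 bits)
  5 -> 111110 (6 bits)
  7 -> 11111110 (8 bits)
  3 -> 1110 (4 bits)
Total length = 2 + 6 + 8 + 4 = 20 bits.

Unary([1, 5, 7, 3]) = 10111110111111101110 (20 bits)


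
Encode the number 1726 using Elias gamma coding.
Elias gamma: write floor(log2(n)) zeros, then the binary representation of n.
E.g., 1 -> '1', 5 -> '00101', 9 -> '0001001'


num_bits = floor(log2(1726)) + 1 = 11
leading_zeros = num_bits - 1 = 10
binary(1726) = 11010111110

Elias gamma(1726) = '0000000000' + '11010111110' = 000000000011010111110 (21 bits)


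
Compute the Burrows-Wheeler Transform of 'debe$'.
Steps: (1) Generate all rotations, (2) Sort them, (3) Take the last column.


Rotations (sorted):
  0: $debe -> last char: e
  1: be$de -> last char: e
  2: debe$ -> last char: $
  3: e$deb -> last char: b
  4: ebe$d -> last char: d


BWT = ee$bd


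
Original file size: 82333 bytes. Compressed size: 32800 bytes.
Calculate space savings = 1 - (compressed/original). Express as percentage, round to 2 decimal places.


ratio = compressed/original = 32800/82333 = 0.398382
savings = 1 - ratio = 1 - 0.398382 = 0.601618
as a percentage: 0.601618 * 100 = 60.16%

Space savings = 1 - 32800/82333 = 60.16%


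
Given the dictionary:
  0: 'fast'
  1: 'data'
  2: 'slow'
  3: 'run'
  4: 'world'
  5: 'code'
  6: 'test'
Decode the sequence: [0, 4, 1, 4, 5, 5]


Look up each index in the dictionary:
  0 -> 'fast'
  4 -> 'world'
  1 -> 'data'
  4 -> 'world'
  5 -> 'code'
  5 -> 'code'

Decoded: "fast world data world code code"


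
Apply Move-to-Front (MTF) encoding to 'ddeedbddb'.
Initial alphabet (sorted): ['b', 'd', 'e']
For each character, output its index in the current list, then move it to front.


MTF encoding:
'd': index 1 in ['b', 'd', 'e'] -> ['d', 'b', 'e']
'd': index 0 in ['d', 'b', 'e'] -> ['d', 'b', 'e']
'e': index 2 in ['d', 'b', 'e'] -> ['e', 'd', 'b']
'e': index 0 in ['e', 'd', 'b'] -> ['e', 'd', 'b']
'd': index 1 in ['e', 'd', 'b'] -> ['d', 'e', 'b']
'b': index 2 in ['d', 'e', 'b'] -> ['b', 'd', 'e']
'd': index 1 in ['b', 'd', 'e'] -> ['d', 'b', 'e']
'd': index 0 in ['d', 'b', 'e'] -> ['d', 'b', 'e']
'b': index 1 in ['d', 'b', 'e'] -> ['b', 'd', 'e']


Output: [1, 0, 2, 0, 1, 2, 1, 0, 1]


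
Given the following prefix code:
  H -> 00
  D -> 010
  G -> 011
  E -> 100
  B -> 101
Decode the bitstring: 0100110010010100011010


Decoding step by step:
Bits 010 -> D
Bits 011 -> G
Bits 00 -> H
Bits 100 -> E
Bits 101 -> B
Bits 00 -> H
Bits 011 -> G
Bits 010 -> D


Decoded message: DGHEBHGD


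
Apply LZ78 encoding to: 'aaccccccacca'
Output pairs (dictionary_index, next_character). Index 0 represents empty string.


LZ78 encoding steps:
Dictionary: {0: ''}
Step 1: w='' (idx 0), next='a' -> output (0, 'a'), add 'a' as idx 1
Step 2: w='a' (idx 1), next='c' -> output (1, 'c'), add 'ac' as idx 2
Step 3: w='' (idx 0), next='c' -> output (0, 'c'), add 'c' as idx 3
Step 4: w='c' (idx 3), next='c' -> output (3, 'c'), add 'cc' as idx 4
Step 5: w='cc' (idx 4), next='a' -> output (4, 'a'), add 'cca' as idx 5
Step 6: w='cca' (idx 5), end of input -> output (5, '')


Encoded: [(0, 'a'), (1, 'c'), (0, 'c'), (3, 'c'), (4, 'a'), (5, '')]


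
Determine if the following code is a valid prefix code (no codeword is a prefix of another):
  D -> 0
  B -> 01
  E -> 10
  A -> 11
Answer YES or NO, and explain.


Checking each pair (does one codeword prefix another?):
  D='0' vs B='01': prefix -- VIOLATION

NO -- this is NOT a valid prefix code. D (0) is a prefix of B (01).


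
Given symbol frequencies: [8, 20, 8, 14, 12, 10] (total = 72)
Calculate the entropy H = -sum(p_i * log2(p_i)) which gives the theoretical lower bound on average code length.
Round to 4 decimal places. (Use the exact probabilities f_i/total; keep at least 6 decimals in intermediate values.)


Per-symbol terms -p_i * log2(p_i) with p_i = f_i/72:
  p = 8/72 = 0.111111: log2(p) = -3.169925, -p*log2(p) = 0.352214
  p = 20/72 = 0.277778: log2(p) = -1.847997, -p*log2(p) = 0.513332
  p = 8/72 = 0.111111: log2(p) = -3.169925, -p*log2(p) = 0.352214
  p = 14/72 = 0.194444: log2(p) = -2.362570, -p*log2(p) = 0.459389
  p = 12/72 = 0.166667: log2(p) = -2.584963, -p*log2(p) = 0.430827
  p = 10/72 = 0.138889: log2(p) = -2.847997, -p*log2(p) = 0.395555
H = 0.352214 + 0.513332 + 0.352214 + 0.459389 + 0.430827 + 0.395555 = 2.503531

H = 2.5035 bits/symbol


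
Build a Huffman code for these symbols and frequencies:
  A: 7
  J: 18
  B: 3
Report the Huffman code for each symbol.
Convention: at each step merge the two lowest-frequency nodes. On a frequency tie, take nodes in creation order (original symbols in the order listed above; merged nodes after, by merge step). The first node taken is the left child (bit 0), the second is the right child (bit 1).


Huffman tree construction:
Step 1: Merge B(3) + A(7) = 10
Step 2: Merge (B+A)(10) + J(18) = 28
Read each symbol's code off the tree from the root (left child = 0, right child = 1).

Codes:
  A: 01 (length 2)
  J: 1 (length 1)
  B: 00 (length 2)
Average code length: 38/28 = 1.3571 bits/symbol


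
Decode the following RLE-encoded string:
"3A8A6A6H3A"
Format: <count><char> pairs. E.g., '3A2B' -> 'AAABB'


Expanding each <count><char> pair:
  3A -> 'AAA'
  8A -> 'AAAAAAAA'
  6A -> 'AAAAAA'
  6H -> 'HHHHHH'
  3A -> 'AAA'

Decoded = AAAAAAAAAAAAAAAAAHHHHHHAAA


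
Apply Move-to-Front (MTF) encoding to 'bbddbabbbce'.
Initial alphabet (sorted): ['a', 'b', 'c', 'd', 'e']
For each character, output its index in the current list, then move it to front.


MTF encoding:
'b': index 1 in ['a', 'b', 'c', 'd', 'e'] -> ['b', 'a', 'c', 'd', 'e']
'b': index 0 in ['b', 'a', 'c', 'd', 'e'] -> ['b', 'a', 'c', 'd', 'e']
'd': index 3 in ['b', 'a', 'c', 'd', 'e'] -> ['d', 'b', 'a', 'c', 'e']
'd': index 0 in ['d', 'b', 'a', 'c', 'e'] -> ['d', 'b', 'a', 'c', 'e']
'b': index 1 in ['d', 'b', 'a', 'c', 'e'] -> ['b', 'd', 'a', 'c', 'e']
'a': index 2 in ['b', 'd', 'a', 'c', 'e'] -> ['a', 'b', 'd', 'c', 'e']
'b': index 1 in ['a', 'b', 'd', 'c', 'e'] -> ['b', 'a', 'd', 'c', 'e']
'b': index 0 in ['b', 'a', 'd', 'c', 'e'] -> ['b', 'a', 'd', 'c', 'e']
'b': index 0 in ['b', 'a', 'd', 'c', 'e'] -> ['b', 'a', 'd', 'c', 'e']
'c': index 3 in ['b', 'a', 'd', 'c', 'e'] -> ['c', 'b', 'a', 'd', 'e']
'e': index 4 in ['c', 'b', 'a', 'd', 'e'] -> ['e', 'c', 'b', 'a', 'd']


Output: [1, 0, 3, 0, 1, 2, 1, 0, 0, 3, 4]


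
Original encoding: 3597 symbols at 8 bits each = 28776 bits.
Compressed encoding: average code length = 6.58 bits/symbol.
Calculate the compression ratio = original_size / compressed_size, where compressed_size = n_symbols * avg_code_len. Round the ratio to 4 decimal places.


original_size = n_symbols * orig_bits = 3597 * 8 = 28776 bits
compressed_size = n_symbols * avg_code_len = 3597 * 6.58 = 23668.26 bits
ratio = original_size / compressed_size = 28776 / 23668.26 = 1.2158

Compression ratio = 1.2158


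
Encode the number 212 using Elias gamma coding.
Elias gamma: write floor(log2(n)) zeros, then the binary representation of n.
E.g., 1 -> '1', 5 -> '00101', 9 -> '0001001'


num_bits = floor(log2(212)) + 1 = 8
leading_zeros = num_bits - 1 = 7
binary(212) = 11010100

Elias gamma(212) = '0000000' + '11010100' = 000000011010100 (15 bits)


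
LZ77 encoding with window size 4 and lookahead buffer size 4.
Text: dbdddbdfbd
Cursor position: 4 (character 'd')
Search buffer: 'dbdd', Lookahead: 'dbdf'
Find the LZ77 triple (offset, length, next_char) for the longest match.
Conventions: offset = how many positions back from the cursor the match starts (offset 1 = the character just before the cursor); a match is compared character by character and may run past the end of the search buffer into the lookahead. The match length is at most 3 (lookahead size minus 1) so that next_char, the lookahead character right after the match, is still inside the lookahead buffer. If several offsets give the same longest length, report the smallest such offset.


Try each offset into the search buffer:
  offset=1 (pos 3, char 'd'): match length 1
  offset=2 (pos 2, char 'd'): match length 1
  offset=3 (pos 1, char 'b'): match length 0
  offset=4 (pos 0, char 'd'): match length 3
Longest match has length 3 at offset 4.
next_char = character at position 4 + 3 = 7 -> 'f'

Best match: offset=4, length=3 (matching 'dbd' starting at position 0)
LZ77 triple: (4, 3, 'f')


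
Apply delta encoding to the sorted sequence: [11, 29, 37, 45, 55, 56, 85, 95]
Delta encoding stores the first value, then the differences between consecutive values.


First value: 11
Deltas:
  29 - 11 = 18
  37 - 29 = 8
  45 - 37 = 8
  55 - 45 = 10
  56 - 55 = 1
  85 - 56 = 29
  95 - 85 = 10


Delta encoded: [11, 18, 8, 8, 10, 1, 29, 10]


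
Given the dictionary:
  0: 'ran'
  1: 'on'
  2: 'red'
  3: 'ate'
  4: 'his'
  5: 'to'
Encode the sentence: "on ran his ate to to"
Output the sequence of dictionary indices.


Look up each word in the dictionary:
  'on' -> 1
  'ran' -> 0
  'his' -> 4
  'ate' -> 3
  'to' -> 5
  'to' -> 5

Encoded: [1, 0, 4, 3, 5, 5]


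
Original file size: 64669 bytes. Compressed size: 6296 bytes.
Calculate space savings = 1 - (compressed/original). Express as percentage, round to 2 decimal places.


ratio = compressed/original = 6296/64669 = 0.097357
savings = 1 - ratio = 1 - 0.097357 = 0.902643
as a percentage: 0.902643 * 100 = 90.26%

Space savings = 1 - 6296/64669 = 90.26%


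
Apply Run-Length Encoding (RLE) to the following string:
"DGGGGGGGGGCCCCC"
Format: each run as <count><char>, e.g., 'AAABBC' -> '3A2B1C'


Scanning runs left to right:
  i=0: run of 'D' x 1 -> '1D'
  i=1: run of 'G' x 9 -> '9G'
  i=10: run of 'C' x 5 -> '5C'

RLE = 1D9G5C


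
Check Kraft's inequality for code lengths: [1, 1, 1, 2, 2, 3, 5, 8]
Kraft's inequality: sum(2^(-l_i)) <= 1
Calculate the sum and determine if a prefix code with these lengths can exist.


Sum = 2^(-1) + 2^(-1) + 2^(-1) + 2^(-2) + 2^(-2) + 2^(-3) + 2^(-5) + 2^(-8)
    = 0.5 + 0.5 + 0.5 + 0.25 + 0.25 + 0.125 + 0.03125 + 0.00390625
    = 553/256 = 2.16015625
Since 2.16015625 > 1, Kraft's inequality is NOT satisfied.
A prefix code with these lengths CANNOT exist.

Kraft sum = 2.16015625. Not satisfied.


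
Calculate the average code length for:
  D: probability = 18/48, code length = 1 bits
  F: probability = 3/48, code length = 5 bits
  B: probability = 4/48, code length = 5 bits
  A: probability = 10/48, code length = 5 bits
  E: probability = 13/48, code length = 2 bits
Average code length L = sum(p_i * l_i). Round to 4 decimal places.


Weighted contributions p_i * l_i:
  D: (18/48) * 1 = 18/48
  F: (3/48) * 5 = 15/48
  B: (4/48) * 5 = 20/48
  A: (10/48) * 5 = 50/48
  E: (13/48) * 2 = 26/48
Sum = (18 + 15 + 20 + 50 + 26)/48 = 129/48

L = 129/48 = 2.6875 bits/symbol


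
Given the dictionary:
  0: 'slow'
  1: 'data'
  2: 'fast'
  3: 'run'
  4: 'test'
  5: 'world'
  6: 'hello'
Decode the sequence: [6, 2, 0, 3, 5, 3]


Look up each index in the dictionary:
  6 -> 'hello'
  2 -> 'fast'
  0 -> 'slow'
  3 -> 'run'
  5 -> 'world'
  3 -> 'run'

Decoded: "hello fast slow run world run"


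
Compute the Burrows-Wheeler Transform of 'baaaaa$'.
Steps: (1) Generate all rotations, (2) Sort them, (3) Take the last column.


Rotations (sorted):
  0: $baaaaa -> last char: a
  1: a$baaaa -> last char: a
  2: aa$baaa -> last char: a
  3: aaa$baa -> last char: a
  4: aaaa$ba -> last char: a
  5: aaaaa$b -> last char: b
  6: baaaaa$ -> last char: $


BWT = aaaaab$


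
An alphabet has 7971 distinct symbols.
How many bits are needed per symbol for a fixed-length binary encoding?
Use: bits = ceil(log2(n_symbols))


log2(7971) = 12.9605
Bracket: 2^12 = 4096 < 7971 <= 2^13 = 8192
So ceil(log2(7971)) = 13

bits = ceil(log2(7971)) = ceil(12.9605) = 13 bits


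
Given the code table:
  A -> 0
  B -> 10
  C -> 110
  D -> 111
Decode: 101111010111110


Decoding:
10 -> B
111 -> D
10 -> B
10 -> B
111 -> D
110 -> C


Result: BDBBDC


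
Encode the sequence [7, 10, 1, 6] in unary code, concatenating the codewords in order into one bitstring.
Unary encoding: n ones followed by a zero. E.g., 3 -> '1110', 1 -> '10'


Encode each number as n ones followed by a terminating 0:
  7 -> 11111110 (8 bits)
  10 -> 11111111110 (11 bits)
  1 -> 10 (2 bits)
  6 -> 1111110 (7 bits)
Total length = 8 + 11 + 2 + 7 = 28 bits.

Unary([7, 10, 1, 6]) = 1111111011111111110101111110 (28 bits)


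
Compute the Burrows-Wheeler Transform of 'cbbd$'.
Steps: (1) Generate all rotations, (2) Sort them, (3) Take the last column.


Rotations (sorted):
  0: $cbbd -> last char: d
  1: bbd$c -> last char: c
  2: bd$cb -> last char: b
  3: cbbd$ -> last char: $
  4: d$cbb -> last char: b


BWT = dcb$b
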